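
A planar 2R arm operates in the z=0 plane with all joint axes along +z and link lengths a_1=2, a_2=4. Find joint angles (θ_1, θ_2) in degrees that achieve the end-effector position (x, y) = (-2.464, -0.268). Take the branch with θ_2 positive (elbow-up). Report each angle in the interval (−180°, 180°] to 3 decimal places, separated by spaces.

cos θ_2 = (6.1431−2²−4²)/(2·2·4) = -0.8661; θ_2 = 150.0034° (elbow-up)
β = atan2(-0.2680,-2.4640) = -173.7926°; ψ = atan2(1.9998,-1.4642) = 126.2110°
θ_1 = β − ψ = -300.0036°

59.996 150.003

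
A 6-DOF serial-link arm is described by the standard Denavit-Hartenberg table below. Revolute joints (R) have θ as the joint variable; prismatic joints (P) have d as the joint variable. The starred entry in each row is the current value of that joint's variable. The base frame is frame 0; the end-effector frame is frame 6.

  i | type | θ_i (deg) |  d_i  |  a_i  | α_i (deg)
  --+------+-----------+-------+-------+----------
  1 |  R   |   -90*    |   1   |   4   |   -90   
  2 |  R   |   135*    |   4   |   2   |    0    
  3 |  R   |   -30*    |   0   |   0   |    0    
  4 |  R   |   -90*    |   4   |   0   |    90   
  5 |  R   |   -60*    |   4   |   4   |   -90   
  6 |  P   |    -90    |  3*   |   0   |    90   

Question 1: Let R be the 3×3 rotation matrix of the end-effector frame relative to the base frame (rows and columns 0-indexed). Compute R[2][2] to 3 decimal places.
End-effector z-axis (col 2 of R) = (0.8660,0.4830,0.1294)
R[2][2] = 0.1294

0.129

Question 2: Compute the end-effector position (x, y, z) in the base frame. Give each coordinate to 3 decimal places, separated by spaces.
6.036 -8.062 2.259

after link 1: o_1 = (0.0000, -4.0000, 1.0000)
after link 2: o_2 = (4.0000, -2.5858, -0.4142)
after link 3: o_3 = (4.0000, -2.5858, -0.4142)
after link 4: o_4 = (8.0000, -2.5858, -0.4142)
after link 5: o_5 = (4.5359, -5.5529, 2.9319)
after link 6: o_6 = (6.0359, -8.0625, 2.2594)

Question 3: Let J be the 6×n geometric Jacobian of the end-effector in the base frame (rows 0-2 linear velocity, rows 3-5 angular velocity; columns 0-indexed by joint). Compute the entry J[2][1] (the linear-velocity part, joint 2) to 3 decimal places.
-4.062

axis z_1 = (1.0000,0.0000,0.0000); lever o_n−o_1 = (6.0359,-4.0625,1.2594)
cross product → J_v[:, 1] = (0.0000,-1.2594,-4.0625)
J_ω[:, 1] = z_1
entry J[2][1] = -4.0625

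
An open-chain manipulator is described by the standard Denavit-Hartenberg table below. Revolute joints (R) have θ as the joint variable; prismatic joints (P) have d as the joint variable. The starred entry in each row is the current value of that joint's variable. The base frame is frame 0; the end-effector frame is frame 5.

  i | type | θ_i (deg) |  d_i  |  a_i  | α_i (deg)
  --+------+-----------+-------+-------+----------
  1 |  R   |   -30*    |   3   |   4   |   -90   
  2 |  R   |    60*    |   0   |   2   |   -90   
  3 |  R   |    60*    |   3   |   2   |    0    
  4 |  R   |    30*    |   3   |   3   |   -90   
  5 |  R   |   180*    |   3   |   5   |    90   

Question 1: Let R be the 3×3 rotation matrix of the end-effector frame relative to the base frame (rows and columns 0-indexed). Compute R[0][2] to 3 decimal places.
End-effector z-axis (col 2 of R) = (0.7500,-0.4330,0.5000)
R[0][2] = 0.7500

0.750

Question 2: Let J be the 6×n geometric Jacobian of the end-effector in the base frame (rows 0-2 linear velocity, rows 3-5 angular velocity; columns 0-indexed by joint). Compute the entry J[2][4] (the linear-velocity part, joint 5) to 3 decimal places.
-2.500

axis z_4 = (-0.4330,0.2500,0.8660); lever o_n−o_4 = (1.2010,5.0801,2.5981)
cross product → J_v[:, 4] = (-3.7500,2.1651,-2.5000)
J_ω[:, 4] = z_4
entry J[2][4] = -2.5000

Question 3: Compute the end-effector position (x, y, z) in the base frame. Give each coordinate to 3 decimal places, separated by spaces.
after link 1: o_1 = (3.4641, -2.0000, 3.0000)
after link 2: o_2 = (4.3301, -2.5000, 1.2679)
after link 3: o_3 = (1.6471, -2.9510, -1.0981)
after link 4: o_4 = (-2.1029, -4.2500, -2.5981)
after link 5: o_5 = (-0.9019, 0.8301, -0.0000)

-0.902 0.830 -0.000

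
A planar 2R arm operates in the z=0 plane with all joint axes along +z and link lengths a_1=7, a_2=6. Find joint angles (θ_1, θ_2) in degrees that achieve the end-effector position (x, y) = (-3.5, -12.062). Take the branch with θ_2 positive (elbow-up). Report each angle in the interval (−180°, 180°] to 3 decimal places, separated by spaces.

cos θ_2 = (157.7418−7²−6²)/(2·7·6) = 0.8660; θ_2 = 30.0059° (elbow-up)
β = atan2(-12.0620,-3.5000) = -106.1810°; ψ = atan2(3.0005,12.1958) = 13.8219°
θ_1 = β − ψ = -120.0029°

-120.003 30.006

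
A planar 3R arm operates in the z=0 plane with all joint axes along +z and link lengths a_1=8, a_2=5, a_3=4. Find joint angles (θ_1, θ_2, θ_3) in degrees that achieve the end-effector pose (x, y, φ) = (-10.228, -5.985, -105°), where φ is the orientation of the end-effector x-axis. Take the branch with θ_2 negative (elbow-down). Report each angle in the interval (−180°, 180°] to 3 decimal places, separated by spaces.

-135.002 -89.996 119.997

wrist centre = target − a_3·(cos φ, sin φ) = (-9.1927, -2.1213)
cos θ_2 = (89.0061−8²−5²)/(2·8·5) = 0.0001; θ_2 = -89.9957° (elbow-down)
β = atan2(-2.1213,-9.1927) = -167.0060°; ψ = atan2(-5.0000,8.0004) = -32.0042°
θ_1 = β − ψ = -135.0018°
θ_3 = φ − θ_1 − θ_2 = 119.9975° (wrapped to (-180°,180°])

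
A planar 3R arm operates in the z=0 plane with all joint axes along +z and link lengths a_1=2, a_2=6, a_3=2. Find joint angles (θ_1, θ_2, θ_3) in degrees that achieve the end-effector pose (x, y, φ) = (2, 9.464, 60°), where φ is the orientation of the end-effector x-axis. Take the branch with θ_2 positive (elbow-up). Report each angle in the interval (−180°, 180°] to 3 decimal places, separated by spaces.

wrist centre = target − a_3·(cos φ, sin φ) = (1.0000, 7.7319)
cos θ_2 = (60.7830−2²−6²)/(2·2·6) = 0.8660; θ_2 = 30.0075° (elbow-up)
β = atan2(7.7319,1.0000) = 82.6306°; ψ = atan2(3.0007,7.1958) = 22.6365°
θ_1 = β − ψ = 59.9942°
θ_3 = φ − θ_1 − θ_2 = -30.0017° (wrapped to (-180°,180°])

59.994 30.008 -30.002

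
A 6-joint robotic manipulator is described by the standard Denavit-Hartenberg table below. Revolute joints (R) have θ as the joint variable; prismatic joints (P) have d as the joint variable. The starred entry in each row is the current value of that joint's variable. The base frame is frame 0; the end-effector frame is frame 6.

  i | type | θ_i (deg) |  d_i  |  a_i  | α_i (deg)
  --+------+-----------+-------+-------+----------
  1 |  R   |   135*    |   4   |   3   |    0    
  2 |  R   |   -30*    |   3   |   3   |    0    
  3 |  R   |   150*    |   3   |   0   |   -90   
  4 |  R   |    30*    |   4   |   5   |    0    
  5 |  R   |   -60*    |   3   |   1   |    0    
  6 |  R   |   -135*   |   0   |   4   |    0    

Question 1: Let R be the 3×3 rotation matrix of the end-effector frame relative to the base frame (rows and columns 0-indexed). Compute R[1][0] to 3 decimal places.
End-effector x-axis (col 0 of R) = (0.2500,0.9330,0.2588)
R[1][0] = 0.9330

0.933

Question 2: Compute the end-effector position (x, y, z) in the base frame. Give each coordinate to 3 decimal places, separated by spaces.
3.519 1.920 9.035

after link 1: o_1 = (-2.1213, 2.1213, 4.0000)
after link 2: o_2 = (-2.8978, 5.0191, 7.0000)
after link 3: o_3 = (-2.8978, 5.0191, 10.0000)
after link 4: o_4 = (-0.1548, -0.1988, 7.5000)
after link 5: o_5 = (2.5188, -1.8117, 8.0000)
after link 6: o_6 = (3.5188, 1.9203, 9.0353)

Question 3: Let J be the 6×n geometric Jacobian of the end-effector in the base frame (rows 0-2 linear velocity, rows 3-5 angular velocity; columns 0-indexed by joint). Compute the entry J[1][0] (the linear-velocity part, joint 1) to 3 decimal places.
3.519

axis z_0 = ẑ; lever o_n−o_0 = (3.5188,1.9203,9.0353)
cross product → J_v[:, 0] = (-1.9203,3.5188,0.0000)
J_ω[:, 0] = z_0
entry J[1][0] = 3.5188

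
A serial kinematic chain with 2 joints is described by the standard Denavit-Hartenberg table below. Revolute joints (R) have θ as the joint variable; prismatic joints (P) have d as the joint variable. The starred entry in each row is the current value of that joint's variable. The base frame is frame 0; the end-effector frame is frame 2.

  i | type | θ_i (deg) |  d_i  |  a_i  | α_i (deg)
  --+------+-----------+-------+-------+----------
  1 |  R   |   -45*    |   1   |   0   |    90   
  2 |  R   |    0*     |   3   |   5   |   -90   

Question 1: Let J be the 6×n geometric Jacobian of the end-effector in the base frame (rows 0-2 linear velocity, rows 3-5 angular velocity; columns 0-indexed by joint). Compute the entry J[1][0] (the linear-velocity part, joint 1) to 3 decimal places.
axis z_0 = ẑ; lever o_n−o_0 = (1.4142,-5.6569,1.0000)
cross product → J_v[:, 0] = (5.6569,1.4142,-0.0000)
J_ω[:, 0] = z_0
entry J[1][0] = 1.4142

1.414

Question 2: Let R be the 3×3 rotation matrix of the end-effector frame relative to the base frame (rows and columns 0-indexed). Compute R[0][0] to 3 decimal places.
End-effector x-axis (col 0 of R) = (0.7071,-0.7071,0.0000)
R[0][0] = 0.7071

0.707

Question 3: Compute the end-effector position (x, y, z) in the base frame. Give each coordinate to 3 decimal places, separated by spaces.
1.414 -5.657 1.000

after link 1: o_1 = (0.0000, 0.0000, 1.0000)
after link 2: o_2 = (1.4142, -5.6569, 1.0000)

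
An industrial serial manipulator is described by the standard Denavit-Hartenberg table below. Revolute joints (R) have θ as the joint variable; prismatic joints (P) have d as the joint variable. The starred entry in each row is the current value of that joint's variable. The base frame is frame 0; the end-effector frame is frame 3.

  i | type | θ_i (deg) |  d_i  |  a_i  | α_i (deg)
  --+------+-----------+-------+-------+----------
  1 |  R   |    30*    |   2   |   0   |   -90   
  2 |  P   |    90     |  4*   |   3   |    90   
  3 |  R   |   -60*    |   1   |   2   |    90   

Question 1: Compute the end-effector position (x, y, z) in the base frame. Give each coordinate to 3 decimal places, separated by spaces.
-0.268 2.464 -2.000

after link 1: o_1 = (0.0000, 0.0000, 2.0000)
after link 2: o_2 = (-2.0000, 3.4641, -1.0000)
after link 3: o_3 = (-0.2679, 2.4641, -2.0000)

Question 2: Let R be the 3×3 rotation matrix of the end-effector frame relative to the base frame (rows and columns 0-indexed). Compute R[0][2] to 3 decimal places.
End-effector z-axis (col 2 of R) = (0.2500,-0.4330,0.8660)
R[0][2] = 0.2500

0.250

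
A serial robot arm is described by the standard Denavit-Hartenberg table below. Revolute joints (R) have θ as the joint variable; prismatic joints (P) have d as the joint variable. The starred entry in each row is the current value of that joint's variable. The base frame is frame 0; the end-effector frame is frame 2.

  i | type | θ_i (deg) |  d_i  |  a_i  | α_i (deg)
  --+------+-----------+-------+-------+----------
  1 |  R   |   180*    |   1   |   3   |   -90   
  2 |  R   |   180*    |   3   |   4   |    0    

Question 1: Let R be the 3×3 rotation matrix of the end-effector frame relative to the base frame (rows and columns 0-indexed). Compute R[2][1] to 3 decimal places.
End-effector y-axis (col 1 of R) = (0.0000,0.0000,1.0000)
R[2][1] = 1.0000

1.000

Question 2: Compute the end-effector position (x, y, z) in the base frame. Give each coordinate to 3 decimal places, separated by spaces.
1.000 -3.000 1.000

after link 1: o_1 = (-3.0000, 0.0000, 1.0000)
after link 2: o_2 = (1.0000, -3.0000, 1.0000)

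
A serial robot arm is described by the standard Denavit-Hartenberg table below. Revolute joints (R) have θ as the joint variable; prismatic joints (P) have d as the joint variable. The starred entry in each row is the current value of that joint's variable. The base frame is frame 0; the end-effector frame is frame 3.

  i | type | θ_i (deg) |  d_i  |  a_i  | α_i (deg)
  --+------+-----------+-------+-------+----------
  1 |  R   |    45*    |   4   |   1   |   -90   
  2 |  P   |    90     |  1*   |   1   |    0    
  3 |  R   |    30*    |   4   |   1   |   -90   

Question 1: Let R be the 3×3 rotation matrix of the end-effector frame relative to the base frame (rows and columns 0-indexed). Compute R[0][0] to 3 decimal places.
-0.354

End-effector x-axis (col 0 of R) = (-0.3536,-0.3536,-0.8660)
R[0][0] = -0.3536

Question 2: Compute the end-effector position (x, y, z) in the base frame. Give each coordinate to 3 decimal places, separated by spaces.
after link 1: o_1 = (0.7071, 0.7071, 4.0000)
after link 2: o_2 = (0.0000, 1.4142, 3.0000)
after link 3: o_3 = (-3.1820, 3.8891, 2.1340)

-3.182 3.889 2.134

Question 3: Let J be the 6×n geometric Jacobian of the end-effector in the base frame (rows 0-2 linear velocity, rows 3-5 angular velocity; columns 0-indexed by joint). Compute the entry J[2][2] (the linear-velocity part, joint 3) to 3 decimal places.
0.500

axis z_2 = (-0.7071,0.7071,0.0000); lever o_n−o_2 = (-3.1820,2.4749,-0.8660)
cross product → J_v[:, 2] = (-0.6124,-0.6124,0.5000)
J_ω[:, 2] = z_2
entry J[2][2] = 0.5000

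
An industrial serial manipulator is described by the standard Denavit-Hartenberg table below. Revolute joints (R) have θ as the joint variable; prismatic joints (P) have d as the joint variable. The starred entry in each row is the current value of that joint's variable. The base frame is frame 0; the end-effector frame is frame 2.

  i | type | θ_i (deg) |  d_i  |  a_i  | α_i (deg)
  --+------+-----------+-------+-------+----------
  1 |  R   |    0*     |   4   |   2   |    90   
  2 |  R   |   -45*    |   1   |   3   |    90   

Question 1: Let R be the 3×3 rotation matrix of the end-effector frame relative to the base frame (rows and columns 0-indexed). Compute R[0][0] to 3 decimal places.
0.707

End-effector x-axis (col 0 of R) = (0.7071,-0.0000,-0.7071)
R[0][0] = 0.7071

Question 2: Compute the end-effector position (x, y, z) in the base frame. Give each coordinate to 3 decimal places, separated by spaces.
4.121 -1.000 1.879

after link 1: o_1 = (2.0000, 0.0000, 4.0000)
after link 2: o_2 = (4.1213, -1.0000, 1.8787)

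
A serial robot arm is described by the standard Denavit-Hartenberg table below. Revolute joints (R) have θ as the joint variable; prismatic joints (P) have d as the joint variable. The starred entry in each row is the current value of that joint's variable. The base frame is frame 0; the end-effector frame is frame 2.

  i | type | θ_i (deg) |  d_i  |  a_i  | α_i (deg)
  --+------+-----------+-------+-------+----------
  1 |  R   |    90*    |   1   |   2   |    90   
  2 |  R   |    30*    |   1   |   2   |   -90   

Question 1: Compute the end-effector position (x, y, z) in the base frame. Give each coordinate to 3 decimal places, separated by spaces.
after link 1: o_1 = (0.0000, 2.0000, 1.0000)
after link 2: o_2 = (1.0000, 3.7321, 2.0000)

1.000 3.732 2.000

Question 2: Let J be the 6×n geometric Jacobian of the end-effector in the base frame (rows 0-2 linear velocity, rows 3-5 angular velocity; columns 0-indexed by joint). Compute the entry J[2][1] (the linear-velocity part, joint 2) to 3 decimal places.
1.732

axis z_1 = (1.0000,-0.0000,0.0000); lever o_n−o_1 = (1.0000,1.7321,1.0000)
cross product → J_v[:, 1] = (-0.0000,-1.0000,1.7321)
J_ω[:, 1] = z_1
entry J[2][1] = 1.7321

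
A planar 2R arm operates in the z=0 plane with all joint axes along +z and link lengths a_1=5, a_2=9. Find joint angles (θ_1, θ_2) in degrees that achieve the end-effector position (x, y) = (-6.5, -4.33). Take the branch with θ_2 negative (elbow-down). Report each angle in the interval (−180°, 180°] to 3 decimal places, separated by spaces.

cos θ_2 = (60.9989−5²−9²)/(2·5·9) = -0.5000; θ_2 = -120.0008° (elbow-down)
β = atan2(-4.3300,-6.5000) = -146.3303°; ψ = atan2(-7.7942,0.4999) = -86.3303°
θ_1 = β − ψ = -60.0000°

-60.000 -120.001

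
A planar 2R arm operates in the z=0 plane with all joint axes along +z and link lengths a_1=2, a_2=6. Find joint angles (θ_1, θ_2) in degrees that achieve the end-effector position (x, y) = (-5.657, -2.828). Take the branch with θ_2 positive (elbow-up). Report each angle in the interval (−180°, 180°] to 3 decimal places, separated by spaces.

cos θ_2 = (39.9992−2²−6²)/(2·2·6) = -0.0000; θ_2 = 90.0018° (elbow-up)
β = atan2(-2.8280,-5.6570) = -153.4390°; ψ = atan2(6.0000,1.9998) = 71.5667°
θ_1 = β − ψ = -225.0057°

134.994 90.002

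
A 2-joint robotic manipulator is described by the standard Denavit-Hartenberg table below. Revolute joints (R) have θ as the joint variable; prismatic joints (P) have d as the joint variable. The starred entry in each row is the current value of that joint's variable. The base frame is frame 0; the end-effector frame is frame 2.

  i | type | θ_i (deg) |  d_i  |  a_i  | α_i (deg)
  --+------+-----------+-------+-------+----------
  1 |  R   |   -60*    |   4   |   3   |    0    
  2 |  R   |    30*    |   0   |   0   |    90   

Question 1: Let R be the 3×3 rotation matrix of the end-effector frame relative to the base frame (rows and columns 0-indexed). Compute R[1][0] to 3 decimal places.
-0.500

End-effector x-axis (col 0 of R) = (0.8660,-0.5000,0.0000)
R[1][0] = -0.5000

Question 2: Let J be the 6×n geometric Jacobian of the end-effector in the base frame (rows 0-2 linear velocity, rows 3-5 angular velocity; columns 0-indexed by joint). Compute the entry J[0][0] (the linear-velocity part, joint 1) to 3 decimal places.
axis z_0 = ẑ; lever o_n−o_0 = (1.5000,-2.5981,4.0000)
cross product → J_v[:, 0] = (2.5981,1.5000,-0.0000)
J_ω[:, 0] = z_0
entry J[0][0] = 2.5981

2.598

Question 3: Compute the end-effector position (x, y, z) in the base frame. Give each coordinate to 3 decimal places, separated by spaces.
after link 1: o_1 = (1.5000, -2.5981, 4.0000)
after link 2: o_2 = (1.5000, -2.5981, 4.0000)

1.500 -2.598 4.000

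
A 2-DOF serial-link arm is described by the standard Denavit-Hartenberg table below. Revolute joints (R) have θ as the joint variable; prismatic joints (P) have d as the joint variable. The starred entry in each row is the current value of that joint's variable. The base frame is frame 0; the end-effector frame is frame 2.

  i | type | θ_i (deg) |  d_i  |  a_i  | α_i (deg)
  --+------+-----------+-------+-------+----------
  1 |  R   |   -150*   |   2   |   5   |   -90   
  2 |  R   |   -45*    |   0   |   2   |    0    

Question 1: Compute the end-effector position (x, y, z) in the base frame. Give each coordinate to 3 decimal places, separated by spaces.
-5.555 -3.207 3.414

after link 1: o_1 = (-4.3301, -2.5000, 2.0000)
after link 2: o_2 = (-5.5549, -3.2071, 3.4142)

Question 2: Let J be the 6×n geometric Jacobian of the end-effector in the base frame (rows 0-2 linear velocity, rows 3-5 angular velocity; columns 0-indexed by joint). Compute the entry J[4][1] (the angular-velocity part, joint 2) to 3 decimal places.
axis z_1 = (0.5000,-0.8660,0.0000); lever o_n−o_1 = (-1.2247,-0.7071,1.4142)
cross product → J_v[:, 1] = (-1.2247,-0.7071,-1.4142)
J_ω[:, 1] = z_1
entry J[4][1] = -0.8660

-0.866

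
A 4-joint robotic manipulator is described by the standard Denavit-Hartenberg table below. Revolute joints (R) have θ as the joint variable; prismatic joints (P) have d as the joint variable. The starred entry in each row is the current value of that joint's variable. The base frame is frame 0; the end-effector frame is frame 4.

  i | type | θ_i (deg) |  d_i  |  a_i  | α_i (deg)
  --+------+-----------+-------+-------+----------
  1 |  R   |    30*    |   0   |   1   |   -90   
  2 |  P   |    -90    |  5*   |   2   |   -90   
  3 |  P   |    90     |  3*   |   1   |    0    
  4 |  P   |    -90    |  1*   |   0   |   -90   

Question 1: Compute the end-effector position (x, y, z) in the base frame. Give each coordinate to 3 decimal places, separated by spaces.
after link 1: o_1 = (0.8660, 0.5000, 0.0000)
after link 2: o_2 = (-1.6340, 4.8301, 2.0000)
after link 3: o_3 = (1.4641, 5.4641, 2.0000)
after link 4: o_4 = (2.3301, 5.9641, 2.0000)

2.330 5.964 2.000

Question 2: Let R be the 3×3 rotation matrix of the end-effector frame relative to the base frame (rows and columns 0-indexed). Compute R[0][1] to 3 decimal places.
End-effector y-axis (col 1 of R) = (-0.8660,-0.5000,0.0000)
R[0][1] = -0.8660

-0.866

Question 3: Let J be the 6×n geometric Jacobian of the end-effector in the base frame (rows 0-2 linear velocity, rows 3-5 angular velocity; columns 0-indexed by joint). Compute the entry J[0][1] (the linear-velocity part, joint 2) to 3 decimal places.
-0.500

prismatic axis z_1 = (-0.5000,0.8660,0.0000)
J_v[:, 1] = z_1; J_ω[:, 1] = (0,0,0)
entry J[0][1] = -0.5000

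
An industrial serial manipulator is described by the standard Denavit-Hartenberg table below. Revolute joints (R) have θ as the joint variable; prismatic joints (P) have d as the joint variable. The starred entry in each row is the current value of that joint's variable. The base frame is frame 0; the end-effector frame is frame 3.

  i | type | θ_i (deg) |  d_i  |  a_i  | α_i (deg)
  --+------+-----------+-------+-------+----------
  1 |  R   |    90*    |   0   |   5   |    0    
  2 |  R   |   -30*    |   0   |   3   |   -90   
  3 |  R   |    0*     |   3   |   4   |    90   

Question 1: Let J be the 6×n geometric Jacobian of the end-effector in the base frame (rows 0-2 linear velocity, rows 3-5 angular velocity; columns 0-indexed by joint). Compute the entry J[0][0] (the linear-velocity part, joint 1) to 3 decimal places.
axis z_0 = ẑ; lever o_n−o_0 = (0.9019,12.5622,0.0000)
cross product → J_v[:, 0] = (-12.5622,0.9019,0.0000)
J_ω[:, 0] = z_0
entry J[0][0] = -12.5622

-12.562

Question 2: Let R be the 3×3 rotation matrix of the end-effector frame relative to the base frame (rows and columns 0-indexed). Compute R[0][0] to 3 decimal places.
End-effector x-axis (col 0 of R) = (0.5000,0.8660,0.0000)
R[0][0] = 0.5000

0.500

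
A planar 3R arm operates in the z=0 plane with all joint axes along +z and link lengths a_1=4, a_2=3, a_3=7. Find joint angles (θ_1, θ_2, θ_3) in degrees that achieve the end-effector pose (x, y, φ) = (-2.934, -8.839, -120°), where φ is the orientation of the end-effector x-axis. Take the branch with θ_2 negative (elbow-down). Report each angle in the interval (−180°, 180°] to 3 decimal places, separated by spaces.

wrist centre = target − a_3·(cos φ, sin φ) = (0.5660, -2.7768)
cos θ_2 = (8.0311−4²−3²)/(2·4·3) = -0.7070; θ_2 = -134.9944° (elbow-down)
β = atan2(-2.7768,0.5660) = -78.4792°; ψ = atan2(-2.1215,1.8789) = -48.4710°
θ_1 = β − ψ = -30.0083°
θ_3 = φ − θ_1 − θ_2 = 45.0027° (wrapped to (-180°,180°])

-30.008 -134.994 45.003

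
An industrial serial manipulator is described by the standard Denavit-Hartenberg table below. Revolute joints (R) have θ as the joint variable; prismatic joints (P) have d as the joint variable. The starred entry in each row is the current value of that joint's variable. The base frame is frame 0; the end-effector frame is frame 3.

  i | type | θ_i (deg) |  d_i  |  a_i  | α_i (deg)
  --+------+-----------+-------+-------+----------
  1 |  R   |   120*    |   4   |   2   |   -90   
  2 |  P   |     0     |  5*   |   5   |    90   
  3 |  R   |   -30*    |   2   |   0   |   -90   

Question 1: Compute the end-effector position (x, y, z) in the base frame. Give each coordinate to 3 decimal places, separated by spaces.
after link 1: o_1 = (-1.0000, 1.7321, 4.0000)
after link 2: o_2 = (-7.8301, 3.5622, 4.0000)
after link 3: o_3 = (-7.8301, 3.5622, 6.0000)

-7.830 3.562 6.000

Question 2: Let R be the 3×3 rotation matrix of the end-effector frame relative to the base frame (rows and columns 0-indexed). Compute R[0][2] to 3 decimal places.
End-effector z-axis (col 2 of R) = (-1.0000,0.0000,0.0000)
R[0][2] = -1.0000

-1.000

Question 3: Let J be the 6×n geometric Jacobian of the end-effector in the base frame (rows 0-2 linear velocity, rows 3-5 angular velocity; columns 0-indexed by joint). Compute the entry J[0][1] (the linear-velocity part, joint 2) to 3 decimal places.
prismatic axis z_1 = (-0.8660,-0.5000,0.0000)
J_v[:, 1] = z_1; J_ω[:, 1] = (0,0,0)
entry J[0][1] = -0.8660

-0.866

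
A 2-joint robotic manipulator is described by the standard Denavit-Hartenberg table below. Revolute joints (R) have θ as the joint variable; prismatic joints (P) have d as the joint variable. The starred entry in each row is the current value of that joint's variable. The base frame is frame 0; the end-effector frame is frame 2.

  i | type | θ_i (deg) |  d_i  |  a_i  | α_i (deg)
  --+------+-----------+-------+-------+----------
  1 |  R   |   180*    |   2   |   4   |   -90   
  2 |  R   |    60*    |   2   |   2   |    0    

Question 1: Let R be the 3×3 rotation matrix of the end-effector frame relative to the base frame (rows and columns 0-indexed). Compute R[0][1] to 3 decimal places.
End-effector y-axis (col 1 of R) = (0.8660,-0.0000,-0.5000)
R[0][1] = 0.8660

0.866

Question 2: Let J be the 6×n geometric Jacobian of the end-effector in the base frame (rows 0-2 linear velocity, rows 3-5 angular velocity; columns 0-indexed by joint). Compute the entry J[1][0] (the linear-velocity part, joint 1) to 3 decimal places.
axis z_0 = ẑ; lever o_n−o_0 = (-5.0000,-2.0000,0.2679)
cross product → J_v[:, 0] = (2.0000,-5.0000,0.0000)
J_ω[:, 0] = z_0
entry J[1][0] = -5.0000

-5.000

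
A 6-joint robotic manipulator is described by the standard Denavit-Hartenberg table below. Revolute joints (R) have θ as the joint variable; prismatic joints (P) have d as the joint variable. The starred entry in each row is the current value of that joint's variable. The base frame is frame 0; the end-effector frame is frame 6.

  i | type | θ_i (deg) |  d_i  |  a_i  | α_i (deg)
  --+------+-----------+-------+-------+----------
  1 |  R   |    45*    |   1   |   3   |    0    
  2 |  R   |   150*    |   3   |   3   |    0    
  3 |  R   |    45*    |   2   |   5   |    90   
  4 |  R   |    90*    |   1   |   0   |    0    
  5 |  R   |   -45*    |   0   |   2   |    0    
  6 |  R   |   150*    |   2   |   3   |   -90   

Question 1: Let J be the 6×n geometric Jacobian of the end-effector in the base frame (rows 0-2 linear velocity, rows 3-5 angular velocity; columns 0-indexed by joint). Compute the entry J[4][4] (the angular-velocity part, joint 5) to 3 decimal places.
0.500

axis z_4 = (-0.8660,0.5000,0.0000); lever o_n−o_4 = (-0.9903,2.2848,0.6378)
cross product → J_v[:, 4] = (0.3189,0.5523,-1.4836)
J_ω[:, 4] = z_4
entry J[4][4] = 0.5000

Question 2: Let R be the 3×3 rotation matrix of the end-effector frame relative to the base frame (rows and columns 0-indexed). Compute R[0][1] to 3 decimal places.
0.866

End-effector y-axis (col 1 of R) = (0.8660,-0.5000,-0.0000)
R[0][1] = 0.8660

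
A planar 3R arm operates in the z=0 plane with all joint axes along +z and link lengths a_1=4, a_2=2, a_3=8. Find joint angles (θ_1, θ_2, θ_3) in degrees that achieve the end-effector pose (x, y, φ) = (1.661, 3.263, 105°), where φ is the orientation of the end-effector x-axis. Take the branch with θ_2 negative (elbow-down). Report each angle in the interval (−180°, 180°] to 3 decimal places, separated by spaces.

-40.211 -30.007 175.218

wrist centre = target − a_3·(cos φ, sin φ) = (3.7316, -4.4644)
cos θ_2 = (33.8554−4²−2²)/(2·4·2) = 0.8660; θ_2 = -30.0071° (elbow-down)
β = atan2(-4.4644,3.7316) = -50.1096°; ψ = atan2(-1.0002,5.7319) = -9.8984°
θ_1 = β − ψ = -40.2112°
θ_3 = φ − θ_1 − θ_2 = 175.2183° (wrapped to (-180°,180°])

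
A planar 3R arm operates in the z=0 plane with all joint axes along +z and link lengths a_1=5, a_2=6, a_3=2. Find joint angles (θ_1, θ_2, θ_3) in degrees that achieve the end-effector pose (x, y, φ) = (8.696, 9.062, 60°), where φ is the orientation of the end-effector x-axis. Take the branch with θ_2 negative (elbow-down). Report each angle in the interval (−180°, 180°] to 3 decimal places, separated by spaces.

60.005 -30.009 30.004

wrist centre = target − a_3·(cos φ, sin φ) = (7.6960, 7.3299)
cos θ_2 = (112.9566−5²−6²)/(2·5·6) = 0.8659; θ_2 = -30.0095° (elbow-down)
β = atan2(7.3299,7.6960) = 43.6045°; ψ = atan2(-3.0009,10.1957) = -16.4006°
θ_1 = β − ψ = 60.0051°
θ_3 = φ − θ_1 − θ_2 = 30.0044° (wrapped to (-180°,180°])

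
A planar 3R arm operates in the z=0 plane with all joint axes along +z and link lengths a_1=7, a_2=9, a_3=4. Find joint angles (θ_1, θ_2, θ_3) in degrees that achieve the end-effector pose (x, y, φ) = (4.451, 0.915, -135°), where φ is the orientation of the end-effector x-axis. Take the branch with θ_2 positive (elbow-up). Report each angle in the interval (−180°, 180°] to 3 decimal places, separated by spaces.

wrist centre = target − a_3·(cos φ, sin φ) = (7.2794, 3.7434)
cos θ_2 = (67.0033−7²−9²)/(2·7·9) = -0.5000; θ_2 = 119.9983° (elbow-up)
β = atan2(3.7434,7.2794) = 27.2144°; ψ = atan2(7.7944,2.5002) = 72.2151°
θ_1 = β − ψ = -45.0007°
θ_3 = φ − θ_1 − θ_2 = 150.0024° (wrapped to (-180°,180°])

-45.001 119.998 150.002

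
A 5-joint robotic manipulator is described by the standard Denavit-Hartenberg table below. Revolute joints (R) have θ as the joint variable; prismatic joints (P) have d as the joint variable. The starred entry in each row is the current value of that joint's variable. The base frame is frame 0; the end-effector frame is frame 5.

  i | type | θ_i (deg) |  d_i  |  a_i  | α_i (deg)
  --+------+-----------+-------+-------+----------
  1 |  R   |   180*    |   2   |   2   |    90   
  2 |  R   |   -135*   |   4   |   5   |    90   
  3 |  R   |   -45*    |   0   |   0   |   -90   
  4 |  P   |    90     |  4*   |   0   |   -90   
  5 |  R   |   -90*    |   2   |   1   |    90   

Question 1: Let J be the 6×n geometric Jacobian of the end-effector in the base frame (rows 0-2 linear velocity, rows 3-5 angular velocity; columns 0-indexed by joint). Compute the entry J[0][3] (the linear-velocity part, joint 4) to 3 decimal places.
prismatic axis z_3 = (0.5000,0.7071,-0.5000)
J_v[:, 3] = z_3; J_ω[:, 3] = (0,0,0)
entry J[0][3] = 0.5000

0.500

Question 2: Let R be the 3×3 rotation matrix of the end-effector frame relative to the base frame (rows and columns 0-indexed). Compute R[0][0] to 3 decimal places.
End-effector x-axis (col 0 of R) = (0.5000,0.7071,-0.5000)
R[0][0] = 0.5000

0.500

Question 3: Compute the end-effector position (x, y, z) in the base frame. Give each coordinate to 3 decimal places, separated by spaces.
after link 1: o_1 = (-2.0000, 0.0000, 2.0000)
after link 2: o_2 = (1.5355, 4.0000, -1.5355)
after link 3: o_3 = (1.5355, 4.0000, -1.5355)
after link 4: o_4 = (3.5355, 6.8284, -3.5355)
after link 5: o_5 = (3.0355, 8.9497, -3.0355)

3.036 8.950 -3.036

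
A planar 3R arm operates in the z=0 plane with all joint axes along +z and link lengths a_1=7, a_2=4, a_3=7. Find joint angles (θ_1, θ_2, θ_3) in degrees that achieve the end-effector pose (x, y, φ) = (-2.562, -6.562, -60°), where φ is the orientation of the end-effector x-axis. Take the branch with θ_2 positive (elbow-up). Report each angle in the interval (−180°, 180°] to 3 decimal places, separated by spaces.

wrist centre = target − a_3·(cos φ, sin φ) = (-6.0620, -0.4998)
cos θ_2 = (36.9977−7²−4²)/(2·7·4) = -0.5000; θ_2 = 120.0028° (elbow-up)
β = atan2(-0.4998,-6.0620) = -175.2865°; ψ = atan2(3.4640,4.9998) = 34.7152°
θ_1 = β − ψ = -210.0017°
θ_3 = φ − θ_1 − θ_2 = 29.9989° (wrapped to (-180°,180°])

149.998 120.003 29.999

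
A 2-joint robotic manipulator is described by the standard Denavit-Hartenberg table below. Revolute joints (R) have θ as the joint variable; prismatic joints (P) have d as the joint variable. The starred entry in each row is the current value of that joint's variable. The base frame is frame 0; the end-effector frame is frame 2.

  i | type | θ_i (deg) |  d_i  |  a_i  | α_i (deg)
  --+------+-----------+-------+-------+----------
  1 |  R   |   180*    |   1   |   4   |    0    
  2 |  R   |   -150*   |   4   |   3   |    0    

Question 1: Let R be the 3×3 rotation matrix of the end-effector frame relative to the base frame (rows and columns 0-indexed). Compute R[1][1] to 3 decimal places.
0.866

End-effector y-axis (col 1 of R) = (-0.5000,0.8660,0.0000)
R[1][1] = 0.8660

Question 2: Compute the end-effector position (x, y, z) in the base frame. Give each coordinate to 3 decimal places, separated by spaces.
after link 1: o_1 = (-4.0000, 0.0000, 1.0000)
after link 2: o_2 = (-1.4019, 1.5000, 5.0000)

-1.402 1.500 5.000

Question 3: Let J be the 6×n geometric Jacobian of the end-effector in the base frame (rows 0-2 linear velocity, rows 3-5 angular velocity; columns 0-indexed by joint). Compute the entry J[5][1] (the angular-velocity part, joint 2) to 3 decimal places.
axis z_1 = (0.0000,0.0000,1.0000); lever o_n−o_1 = (2.5981,1.5000,4.0000)
cross product → J_v[:, 1] = (-1.5000,2.5981,0.0000)
J_ω[:, 1] = z_1
entry J[5][1] = 1.0000

1.000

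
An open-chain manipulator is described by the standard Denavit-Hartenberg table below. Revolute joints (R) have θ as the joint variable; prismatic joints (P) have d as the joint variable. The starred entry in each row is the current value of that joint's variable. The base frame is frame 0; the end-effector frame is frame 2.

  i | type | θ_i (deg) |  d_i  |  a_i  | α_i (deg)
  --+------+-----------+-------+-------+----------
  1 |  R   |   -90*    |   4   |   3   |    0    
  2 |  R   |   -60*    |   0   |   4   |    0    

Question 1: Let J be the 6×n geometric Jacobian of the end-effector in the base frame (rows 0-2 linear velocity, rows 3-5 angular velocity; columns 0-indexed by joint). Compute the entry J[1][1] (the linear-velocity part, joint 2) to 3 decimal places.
axis z_1 = (0.0000,0.0000,1.0000); lever o_n−o_1 = (-3.4641,-2.0000,0.0000)
cross product → J_v[:, 1] = (2.0000,-3.4641,0.0000)
J_ω[:, 1] = z_1
entry J[1][1] = -3.4641

-3.464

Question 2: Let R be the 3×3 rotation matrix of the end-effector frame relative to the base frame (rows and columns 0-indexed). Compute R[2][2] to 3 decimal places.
1.000

End-effector z-axis (col 2 of R) = (0.0000,0.0000,1.0000)
R[2][2] = 1.0000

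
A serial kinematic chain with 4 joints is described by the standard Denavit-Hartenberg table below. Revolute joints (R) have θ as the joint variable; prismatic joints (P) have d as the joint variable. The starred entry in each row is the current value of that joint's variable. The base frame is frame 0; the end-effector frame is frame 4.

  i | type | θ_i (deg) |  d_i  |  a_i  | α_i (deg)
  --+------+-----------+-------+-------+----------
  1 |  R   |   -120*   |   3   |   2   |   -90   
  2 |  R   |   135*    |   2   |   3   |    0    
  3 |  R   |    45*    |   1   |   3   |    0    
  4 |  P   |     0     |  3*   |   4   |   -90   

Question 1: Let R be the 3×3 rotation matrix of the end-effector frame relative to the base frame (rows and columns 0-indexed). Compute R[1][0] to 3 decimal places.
0.866

End-effector x-axis (col 0 of R) = (0.5000,0.8660,-0.0000)
R[1][0] = 0.8660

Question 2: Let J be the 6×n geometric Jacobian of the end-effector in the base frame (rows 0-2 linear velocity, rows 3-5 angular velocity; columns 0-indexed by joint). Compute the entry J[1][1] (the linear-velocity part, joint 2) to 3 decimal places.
1.837

axis z_1 = (0.8660,-0.5000,0.0000); lever o_n−o_1 = (9.7568,4.8993,-2.1213)
cross product → J_v[:, 1] = (1.0607,1.8371,9.1213)
J_ω[:, 1] = z_1
entry J[1][1] = 1.8371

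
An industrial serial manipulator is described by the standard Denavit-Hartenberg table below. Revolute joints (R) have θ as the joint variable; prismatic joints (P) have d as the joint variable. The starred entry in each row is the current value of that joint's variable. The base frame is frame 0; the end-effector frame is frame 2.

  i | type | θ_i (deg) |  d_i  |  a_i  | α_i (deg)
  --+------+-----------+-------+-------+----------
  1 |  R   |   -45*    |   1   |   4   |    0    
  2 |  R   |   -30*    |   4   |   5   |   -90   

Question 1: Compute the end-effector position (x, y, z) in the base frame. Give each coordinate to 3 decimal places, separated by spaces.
4.123 -7.658 5.000

after link 1: o_1 = (2.8284, -2.8284, 1.0000)
after link 2: o_2 = (4.1225, -7.6581, 5.0000)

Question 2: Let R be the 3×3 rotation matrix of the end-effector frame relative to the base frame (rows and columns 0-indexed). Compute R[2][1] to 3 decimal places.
End-effector y-axis (col 1 of R) = (0.0000,0.0000,-1.0000)
R[2][1] = -1.0000

-1.000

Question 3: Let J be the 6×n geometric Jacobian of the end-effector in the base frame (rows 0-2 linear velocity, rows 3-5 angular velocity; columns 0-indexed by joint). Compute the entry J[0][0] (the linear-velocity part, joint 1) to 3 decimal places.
axis z_0 = ẑ; lever o_n−o_0 = (4.1225,-7.6581,5.0000)
cross product → J_v[:, 0] = (7.6581,4.1225,-0.0000)
J_ω[:, 0] = z_0
entry J[0][0] = 7.6581

7.658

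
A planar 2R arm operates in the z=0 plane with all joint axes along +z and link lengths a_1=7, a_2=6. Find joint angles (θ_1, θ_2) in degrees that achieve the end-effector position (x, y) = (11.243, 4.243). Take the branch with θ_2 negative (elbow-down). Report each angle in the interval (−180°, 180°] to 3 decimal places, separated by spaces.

41.346 -44.989

cos θ_2 = (144.4081−7²−6²)/(2·7·6) = 0.7072; θ_2 = -44.9893° (elbow-down)
β = atan2(4.2430,11.2430) = 20.6760°; ψ = atan2(-4.2418,11.2434) = -20.6701°
θ_1 = β − ψ = 41.3462°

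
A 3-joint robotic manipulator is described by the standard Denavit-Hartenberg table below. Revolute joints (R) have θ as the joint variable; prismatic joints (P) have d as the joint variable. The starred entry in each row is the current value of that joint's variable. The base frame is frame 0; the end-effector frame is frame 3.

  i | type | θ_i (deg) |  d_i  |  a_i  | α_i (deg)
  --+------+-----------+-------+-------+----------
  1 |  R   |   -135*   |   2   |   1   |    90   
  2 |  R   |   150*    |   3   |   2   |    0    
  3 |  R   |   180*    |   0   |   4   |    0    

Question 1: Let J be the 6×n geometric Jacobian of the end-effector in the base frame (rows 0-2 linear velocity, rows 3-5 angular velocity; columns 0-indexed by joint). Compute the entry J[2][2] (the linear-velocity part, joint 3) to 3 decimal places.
axis z_2 = (-0.7071,0.7071,0.0000); lever o_n−o_2 = (-2.4495,-2.4495,-2.0000)
cross product → J_v[:, 2] = (-1.4142,-1.4142,3.4641)
J_ω[:, 2] = z_2
entry J[2][2] = 3.4641

3.464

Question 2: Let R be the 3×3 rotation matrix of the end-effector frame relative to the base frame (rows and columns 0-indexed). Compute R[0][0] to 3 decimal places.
-0.612

End-effector x-axis (col 0 of R) = (-0.6124,-0.6124,-0.5000)
R[0][0] = -0.6124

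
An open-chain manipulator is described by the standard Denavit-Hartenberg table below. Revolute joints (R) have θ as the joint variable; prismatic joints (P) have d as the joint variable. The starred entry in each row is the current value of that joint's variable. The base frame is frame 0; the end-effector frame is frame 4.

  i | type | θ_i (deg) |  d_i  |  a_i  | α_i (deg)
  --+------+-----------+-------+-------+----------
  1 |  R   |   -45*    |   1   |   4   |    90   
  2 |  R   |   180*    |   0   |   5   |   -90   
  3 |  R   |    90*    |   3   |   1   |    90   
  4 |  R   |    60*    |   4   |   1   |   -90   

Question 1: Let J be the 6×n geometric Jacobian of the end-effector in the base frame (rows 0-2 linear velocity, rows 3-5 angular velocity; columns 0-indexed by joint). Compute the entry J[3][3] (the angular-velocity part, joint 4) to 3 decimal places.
-0.707

axis z_3 = (-0.7071,0.7071,0.0000); lever o_n−o_3 = (-2.4749,3.1820,-0.8660)
cross product → J_v[:, 3] = (-0.6124,-0.6124,-0.5000)
J_ω[:, 3] = z_3
entry J[3][3] = -0.7071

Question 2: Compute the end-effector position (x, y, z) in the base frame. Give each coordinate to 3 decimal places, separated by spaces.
-2.475 4.596 -2.866

after link 1: o_1 = (2.8284, -2.8284, 1.0000)
after link 2: o_2 = (-0.7071, 0.7071, 1.0000)
after link 3: o_3 = (-0.0000, 1.4142, -2.0000)
after link 4: o_4 = (-2.4749, 4.5962, -2.8660)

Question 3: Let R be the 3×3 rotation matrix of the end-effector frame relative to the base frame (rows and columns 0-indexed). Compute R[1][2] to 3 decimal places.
-0.612

End-effector z-axis (col 2 of R) = (-0.6124,-0.6124,-0.5000)
R[1][2] = -0.6124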